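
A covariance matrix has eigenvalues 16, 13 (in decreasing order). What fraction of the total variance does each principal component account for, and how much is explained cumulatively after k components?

Step 1 — total variance = trace(Sigma) = Σ λ_i = 16 + 13 = 29.

Step 2 — fraction explained by component i = λ_i / Σ λ:
  PC1: 16/29 = 0.5517
  PC2: 13/29 = 0.4483

Step 3 — cumulative fraction after k components = (λ_1 + ... + λ_k) / Σ λ:
  k = 1: 16/29 = 0.5517
  k = 2: (16 + 13)/29 = 29/29 = 1

Summary (fraction, with percent):

explained: PC1 0.5517 (55.17%), PC2 0.4483 (44.83%);  cumulative: 0.5517, 1


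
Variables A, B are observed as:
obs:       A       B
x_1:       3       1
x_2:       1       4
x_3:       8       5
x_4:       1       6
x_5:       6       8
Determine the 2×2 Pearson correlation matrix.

Step 1 — column means:
  mean(A) = (3 + 1 + 8 + 1 + 6) / 5 = 19/5 = 3.8
  mean(B) = (1 + 4 + 5 + 6 + 8) / 5 = 24/5 = 4.8

Step 2 — sample variances and covariances s[i,j] = (1/(n-1)) · Σ_k (x_{k,i} - mean_i) · (x_{k,j} - mean_j), with n-1 = 4:
  s[A,A] = ((-0.8)·(-0.8) + (-2.8)·(-2.8) + (4.2)·(4.2) + (-2.8)·(-2.8) + (2.2)·(2.2)) / 4 = 38.8/4 = 9.7
  s[A,B] = ((-0.8)·(-3.8) + (-2.8)·(-0.8) + (4.2)·(0.2) + (-2.8)·(1.2) + (2.2)·(3.2)) / 4 = 9.8/4 = 2.45
  s[B,B] = ((-3.8)·(-3.8) + (-0.8)·(-0.8) + (0.2)·(0.2) + (1.2)·(1.2) + (3.2)·(3.2)) / 4 = 26.8/4 = 6.7
  Sample standard deviations s_i = √(s[i,i]):
  s(A) = √(9.7) = 3.1145
  s(B) = √(6.7) = 2.5884

Step 3 — r_{ij} = s_{ij} / (s_i · s_j):
  r[A,A] = 1 (diagonal).
  r[A,B] = 2.45 / (3.1145 · 2.5884) = 2.45 / 8.0616 = 0.3039
  r[B,B] = 1 (diagonal).

R is symmetric with unit diagonal. Assembling:

R = [[1, 0.3039],
 [0.3039, 1]]


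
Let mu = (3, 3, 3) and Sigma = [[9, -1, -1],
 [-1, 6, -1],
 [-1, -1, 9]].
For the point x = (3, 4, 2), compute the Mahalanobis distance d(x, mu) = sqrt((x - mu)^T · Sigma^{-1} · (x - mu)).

Step 1 — centre the observation: (x - mu) = (0, 1, -1).

Step 2 — invert Sigma (cofactor / det for 3×3, or solve directly):
  Sigma^{-1} = [[0.1152, 0.0217, 0.0152],
 [0.0217, 0.1739, 0.0217],
 [0.0152, 0.0217, 0.1152]].

Step 3 — form the quadratic (x - mu)^T · Sigma^{-1} · (x - mu):
  Sigma^{-1} · (x - mu) = (0.0065, 0.1522, -0.0935).
  (x - mu)^T · [Sigma^{-1} · (x - mu)] = (0)·(0.0065) + (1)·(0.1522) + (-1)·(-0.0935) = 0.2457.

Step 4 — take square root: d = √(0.2457) ≈ 0.4956.

d(x, mu) = √(0.2457) ≈ 0.4956


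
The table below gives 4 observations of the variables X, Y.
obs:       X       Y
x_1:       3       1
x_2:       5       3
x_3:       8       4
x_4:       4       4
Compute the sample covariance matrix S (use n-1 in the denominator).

Step 1 — column means:
  mean(X) = (3 + 5 + 8 + 4) / 4 = 20/4 = 5
  mean(Y) = (1 + 3 + 4 + 4) / 4 = 12/4 = 3

Step 2 — sample covariance S[i,j] = (1/(n-1)) · Σ_k (x_{k,i} - mean_i) · (x_{k,j} - mean_j), with n-1 = 3.
  S[X,X] = ((-2)·(-2) + (0)·(0) + (3)·(3) + (-1)·(-1)) / 3 = 14/3 = 4.6667
  S[X,Y] = ((-2)·(-2) + (0)·(0) + (3)·(1) + (-1)·(1)) / 3 = 6/3 = 2
  S[Y,Y] = ((-2)·(-2) + (0)·(0) + (1)·(1) + (1)·(1)) / 3 = 6/3 = 2

S is symmetric (S[j,i] = S[i,j]). Assembling:

S = [[4.6667, 2],
 [2, 2]]


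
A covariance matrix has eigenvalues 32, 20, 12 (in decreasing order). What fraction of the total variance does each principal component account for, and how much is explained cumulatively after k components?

Step 1 — total variance = trace(Sigma) = Σ λ_i = 32 + 20 + 12 = 64.

Step 2 — fraction explained by component i = λ_i / Σ λ:
  PC1: 32/64 = 0.5
  PC2: 20/64 = 0.3125
  PC3: 12/64 = 0.1875

Step 3 — cumulative fraction after k components = (λ_1 + ... + λ_k) / Σ λ:
  k = 1: 32/64 = 0.5
  k = 2: (32 + 20)/64 = 52/64 = 0.8125
  k = 3: (32 + 20 + 12)/64 = 64/64 = 1

Summary (fraction, with percent):

explained: PC1 0.5 (50%), PC2 0.3125 (31.25%), PC3 0.1875 (18.75%);  cumulative: 0.5, 0.8125, 1


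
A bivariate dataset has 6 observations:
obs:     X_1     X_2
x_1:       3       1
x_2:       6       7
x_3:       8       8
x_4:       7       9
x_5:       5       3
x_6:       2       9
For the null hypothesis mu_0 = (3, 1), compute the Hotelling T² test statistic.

Step 1 — sample mean vector:
  mean(X_1) = (3 + 6 + 8 + 7 + 5 + 2) / 6 = 31/6 = 5.1667
  mean(X_2) = (1 + 7 + 8 + 9 + 3 + 9) / 6 = 37/6 = 6.1667
  x̄ = (5.1667, 6.1667),  deviation x̄ - mu_0 = (5.1667, 6.1667) - (3, 1) = (2.1667, 5.1667).

Step 2 — sample covariance matrix, S[i,j] = (1/(n-1)) · Σ_k (x_{k,i} - mean_i) · (x_{k,j} - mean_j), divisor n-1 = 5:
  S[X_1,X_1] = ((-2.1667)·(-2.1667) + (0.8333)·(0.8333) + (2.8333)·(2.8333) + (1.8333)·(1.8333) + (-0.1667)·(-0.1667) + (-3.1667)·(-3.1667)) / 5 = 26.8333/5 = 5.3667
  S[X_1,X_2] = ((-2.1667)·(-5.1667) + (0.8333)·(0.8333) + (2.8333)·(1.8333) + (1.8333)·(2.8333) + (-0.1667)·(-3.1667) + (-3.1667)·(2.8333)) / 5 = 13.8333/5 = 2.7667
  S[X_2,X_2] = ((-5.1667)·(-5.1667) + (0.8333)·(0.8333) + (1.8333)·(1.8333) + (2.8333)·(2.8333) + (-3.1667)·(-3.1667) + (2.8333)·(2.8333)) / 5 = 56.8333/5 = 11.3667
  S = [[5.3667, 2.7667],
 [2.7667, 11.3667]].

Step 3 — invert S. det(S) = 5.3667·11.3667 - (2.7667)² = 53.3467.
  S^{-1} = (1/det) · [[d, -b], [-b, a]] = [[0.2131, -0.0519],
 [-0.0519, 0.1006]].

Step 4 — quadratic form (x̄ - mu_0)^T · S^{-1} · (x̄ - mu_0):
  S^{-1} · (x̄ - mu_0) = (0.1937, 0.4074),
  (x̄ - mu_0)^T · [...] = (2.1667)·(0.1937) + (5.1667)·(0.4074) = 2.5246.

Step 5 — scale by n: T² = 6 · 2.5246 = 15.1475.

T² ≈ 15.1475


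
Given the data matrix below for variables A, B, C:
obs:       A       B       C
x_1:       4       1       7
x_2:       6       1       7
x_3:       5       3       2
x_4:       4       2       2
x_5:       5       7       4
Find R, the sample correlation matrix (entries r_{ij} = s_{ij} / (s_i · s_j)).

Step 1 — column means:
  mean(A) = (4 + 6 + 5 + 4 + 5) / 5 = 24/5 = 4.8
  mean(B) = (1 + 1 + 3 + 2 + 7) / 5 = 14/5 = 2.8
  mean(C) = (7 + 7 + 2 + 2 + 4) / 5 = 22/5 = 4.4

Step 2 — sample variances and covariances s[i,j] = (1/(n-1)) · Σ_k (x_{k,i} - mean_i) · (x_{k,j} - mean_j), with n-1 = 4:
  s[A,A] = ((-0.8)·(-0.8) + (1.2)·(1.2) + (0.2)·(0.2) + (-0.8)·(-0.8) + (0.2)·(0.2)) / 4 = 2.8/4 = 0.7
  s[A,B] = ((-0.8)·(-1.8) + (1.2)·(-1.8) + (0.2)·(0.2) + (-0.8)·(-0.8) + (0.2)·(4.2)) / 4 = 0.8/4 = 0.2
  s[A,C] = ((-0.8)·(2.6) + (1.2)·(2.6) + (0.2)·(-2.4) + (-0.8)·(-2.4) + (0.2)·(-0.4)) / 4 = 2.4/4 = 0.6
  s[B,B] = ((-1.8)·(-1.8) + (-1.8)·(-1.8) + (0.2)·(0.2) + (-0.8)·(-0.8) + (4.2)·(4.2)) / 4 = 24.8/4 = 6.2
  s[B,C] = ((-1.8)·(2.6) + (-1.8)·(2.6) + (0.2)·(-2.4) + (-0.8)·(-2.4) + (4.2)·(-0.4)) / 4 = -9.6/4 = -2.4
  s[C,C] = ((2.6)·(2.6) + (2.6)·(2.6) + (-2.4)·(-2.4) + (-2.4)·(-2.4) + (-0.4)·(-0.4)) / 4 = 25.2/4 = 6.3
  Sample standard deviations s_i = √(s[i,i]):
  s(A) = √(0.7) = 0.8367
  s(B) = √(6.2) = 2.49
  s(C) = √(6.3) = 2.51

Step 3 — r_{ij} = s_{ij} / (s_i · s_j):
  r[A,A] = 1 (diagonal).
  r[A,B] = 0.2 / (0.8367 · 2.49) = 0.2 / 2.0833 = 0.096
  r[A,C] = 0.6 / (0.8367 · 2.51) = 0.6 / 2.1 = 0.2857
  r[B,B] = 1 (diagonal).
  r[B,C] = -2.4 / (2.49 · 2.51) = -2.4 / 6.2498 = -0.384
  r[C,C] = 1 (diagonal).

R is symmetric with unit diagonal. Assembling:

R = [[1, 0.096, 0.2857],
 [0.096, 1, -0.384],
 [0.2857, -0.384, 1]]


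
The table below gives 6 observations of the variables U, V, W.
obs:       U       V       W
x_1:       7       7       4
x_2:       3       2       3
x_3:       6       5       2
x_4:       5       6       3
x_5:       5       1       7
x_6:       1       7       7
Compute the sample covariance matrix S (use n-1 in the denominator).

Step 1 — column means:
  mean(U) = (7 + 3 + 6 + 5 + 5 + 1) / 6 = 27/6 = 4.5
  mean(V) = (7 + 2 + 5 + 6 + 1 + 7) / 6 = 28/6 = 4.6667
  mean(W) = (4 + 3 + 2 + 3 + 7 + 7) / 6 = 26/6 = 4.3333

Step 2 — sample covariance S[i,j] = (1/(n-1)) · Σ_k (x_{k,i} - mean_i) · (x_{k,j} - mean_j), with n-1 = 5.
  S[U,U] = ((2.5)·(2.5) + (-1.5)·(-1.5) + (1.5)·(1.5) + (0.5)·(0.5) + (0.5)·(0.5) + (-3.5)·(-3.5)) / 5 = 23.5/5 = 4.7
  S[U,V] = ((2.5)·(2.3333) + (-1.5)·(-2.6667) + (1.5)·(0.3333) + (0.5)·(1.3333) + (0.5)·(-3.6667) + (-3.5)·(2.3333)) / 5 = 1/5 = 0.2
  S[U,W] = ((2.5)·(-0.3333) + (-1.5)·(-1.3333) + (1.5)·(-2.3333) + (0.5)·(-1.3333) + (0.5)·(2.6667) + (-3.5)·(2.6667)) / 5 = -11/5 = -2.2
  S[V,V] = ((2.3333)·(2.3333) + (-2.6667)·(-2.6667) + (0.3333)·(0.3333) + (1.3333)·(1.3333) + (-3.6667)·(-3.6667) + (2.3333)·(2.3333)) / 5 = 33.3333/5 = 6.6667
  S[V,W] = ((2.3333)·(-0.3333) + (-2.6667)·(-1.3333) + (0.3333)·(-2.3333) + (1.3333)·(-1.3333) + (-3.6667)·(2.6667) + (2.3333)·(2.6667)) / 5 = -3.3333/5 = -0.6667
  S[W,W] = ((-0.3333)·(-0.3333) + (-1.3333)·(-1.3333) + (-2.3333)·(-2.3333) + (-1.3333)·(-1.3333) + (2.6667)·(2.6667) + (2.6667)·(2.6667)) / 5 = 23.3333/5 = 4.6667

S is symmetric (S[j,i] = S[i,j]). Assembling:

S = [[4.7, 0.2, -2.2],
 [0.2, 6.6667, -0.6667],
 [-2.2, -0.6667, 4.6667]]


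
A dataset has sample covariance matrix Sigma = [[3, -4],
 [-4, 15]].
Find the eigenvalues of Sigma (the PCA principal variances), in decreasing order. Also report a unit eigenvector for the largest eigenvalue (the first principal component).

Step 1 — characteristic polynomial of 2×2 Sigma:
  det(Sigma - λI) = λ² - trace · λ + det = 0.
  trace = 3 + 15 = 18, det = 3·15 - (-4)² = 29.
Step 2 — discriminant:
  Δ = trace² - 4·det = 324 - 116 = 208.
Step 3 — eigenvalues:
  λ = (trace ± √Δ)/2 = (18 ± 14.4222)/2,
  λ_1 = 16.2111,  λ_2 = 1.7889.

Step 4 — unit eigenvector for λ_1: solve (Sigma - λ_1 I)v = 0. First row:
  (3 - 16.2111)·v_x + (-4)·v_y = 0, i.e. (-13.2111)·v_x + (-4)·v_y = 0,
  so v ∝ (b, λ_1 - a) = (-4, 13.2111); multiply by -1 so the first entry is positive: u = (4, -13.2111).
  ||u|| = √((4)² + (-13.2111)²) = √(190.5332) ≈ 13.8034,
  v_1 = u/||u|| ≈ (0.2898, -0.9571) (||v_1|| = 1).

λ_1 = 16.2111,  λ_2 = 1.7889;  v_1 ≈ (0.2898, -0.9571)


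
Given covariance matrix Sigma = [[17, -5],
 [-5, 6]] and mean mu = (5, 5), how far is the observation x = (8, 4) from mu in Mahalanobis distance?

Step 1 — centre the observation: (x - mu) = (3, -1).

Step 2 — invert Sigma. det(Sigma) = 17·6 - (-5)² = 77.
  Sigma^{-1} = (1/det) · [[d, -b], [-b, a]] = [[0.0779, 0.0649],
 [0.0649, 0.2208]].

Step 3 — form the quadratic (x - mu)^T · Sigma^{-1} · (x - mu):
  Sigma^{-1} · (x - mu) = (0.1688, -0.026).
  (x - mu)^T · [Sigma^{-1} · (x - mu)] = (3)·(0.1688) + (-1)·(-0.026) = 0.5325.

Step 4 — take square root: d = √(0.5325) ≈ 0.7297.

d(x, mu) = √(0.5325) ≈ 0.7297


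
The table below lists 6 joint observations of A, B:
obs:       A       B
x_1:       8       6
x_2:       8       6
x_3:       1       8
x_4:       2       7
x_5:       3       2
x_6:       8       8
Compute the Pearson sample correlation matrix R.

Step 1 — column means:
  mean(A) = (8 + 8 + 1 + 2 + 3 + 8) / 6 = 30/6 = 5
  mean(B) = (6 + 6 + 8 + 7 + 2 + 8) / 6 = 37/6 = 6.1667

Step 2 — sample variances and covariances s[i,j] = (1/(n-1)) · Σ_k (x_{k,i} - mean_i) · (x_{k,j} - mean_j), with n-1 = 5:
  s[A,A] = ((3)·(3) + (3)·(3) + (-4)·(-4) + (-3)·(-3) + (-2)·(-2) + (3)·(3)) / 5 = 56/5 = 11.2
  s[A,B] = ((3)·(-0.1667) + (3)·(-0.1667) + (-4)·(1.8333) + (-3)·(0.8333) + (-2)·(-4.1667) + (3)·(1.8333)) / 5 = 3/5 = 0.6
  s[B,B] = ((-0.1667)·(-0.1667) + (-0.1667)·(-0.1667) + (1.8333)·(1.8333) + (0.8333)·(0.8333) + (-4.1667)·(-4.1667) + (1.8333)·(1.8333)) / 5 = 24.8333/5 = 4.9667
  Sample standard deviations s_i = √(s[i,i]):
  s(A) = √(11.2) = 3.3466
  s(B) = √(4.9667) = 2.2286

Step 3 — r_{ij} = s_{ij} / (s_i · s_j):
  r[A,A] = 1 (diagonal).
  r[A,B] = 0.6 / (3.3466 · 2.2286) = 0.6 / 7.4583 = 0.0804
  r[B,B] = 1 (diagonal).

R is symmetric with unit diagonal. Assembling:

R = [[1, 0.0804],
 [0.0804, 1]]


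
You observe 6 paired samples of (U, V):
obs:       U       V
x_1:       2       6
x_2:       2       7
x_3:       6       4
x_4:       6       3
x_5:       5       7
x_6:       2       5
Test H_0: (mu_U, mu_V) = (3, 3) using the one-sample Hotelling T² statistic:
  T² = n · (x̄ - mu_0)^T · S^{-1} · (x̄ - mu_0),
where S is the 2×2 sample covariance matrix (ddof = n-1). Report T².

Step 1 — sample mean vector:
  mean(U) = (2 + 2 + 6 + 6 + 5 + 2) / 6 = 23/6 = 3.8333
  mean(V) = (6 + 7 + 4 + 3 + 7 + 5) / 6 = 32/6 = 5.3333
  x̄ = (3.8333, 5.3333),  deviation x̄ - mu_0 = (3.8333, 5.3333) - (3, 3) = (0.8333, 2.3333).

Step 2 — sample covariance matrix, S[i,j] = (1/(n-1)) · Σ_k (x_{k,i} - mean_i) · (x_{k,j} - mean_j), divisor n-1 = 5:
  S[U,U] = ((-1.8333)·(-1.8333) + (-1.8333)·(-1.8333) + (2.1667)·(2.1667) + (2.1667)·(2.1667) + (1.1667)·(1.1667) + (-1.8333)·(-1.8333)) / 5 = 20.8333/5 = 4.1667
  S[U,V] = ((-1.8333)·(0.6667) + (-1.8333)·(1.6667) + (2.1667)·(-1.3333) + (2.1667)·(-2.3333) + (1.1667)·(1.6667) + (-1.8333)·(-0.3333)) / 5 = -9.6667/5 = -1.9333
  S[V,V] = ((0.6667)·(0.6667) + (1.6667)·(1.6667) + (-1.3333)·(-1.3333) + (-2.3333)·(-2.3333) + (1.6667)·(1.6667) + (-0.3333)·(-0.3333)) / 5 = 13.3333/5 = 2.6667
  S = [[4.1667, -1.9333],
 [-1.9333, 2.6667]].

Step 3 — invert S. det(S) = 4.1667·2.6667 - (-1.9333)² = 7.3733.
  S^{-1} = (1/det) · [[d, -b], [-b, a]] = [[0.3617, 0.2622],
 [0.2622, 0.5651]].

Step 4 — quadratic form (x̄ - mu_0)^T · S^{-1} · (x̄ - mu_0):
  S^{-1} · (x̄ - mu_0) = (0.9132, 1.5371),
  (x̄ - mu_0)^T · [...] = (0.8333)·(0.9132) + (2.3333)·(1.5371) = 4.3475.

Step 5 — scale by n: T² = 6 · 4.3475 = 26.085.

T² ≈ 26.085


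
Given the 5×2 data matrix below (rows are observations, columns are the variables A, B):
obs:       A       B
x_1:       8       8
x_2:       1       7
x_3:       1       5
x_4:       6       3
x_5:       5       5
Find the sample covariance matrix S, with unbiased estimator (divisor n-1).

Step 1 — column means:
  mean(A) = (8 + 1 + 1 + 6 + 5) / 5 = 21/5 = 4.2
  mean(B) = (8 + 7 + 5 + 3 + 5) / 5 = 28/5 = 5.6

Step 2 — sample covariance S[i,j] = (1/(n-1)) · Σ_k (x_{k,i} - mean_i) · (x_{k,j} - mean_j), with n-1 = 4.
  S[A,A] = ((3.8)·(3.8) + (-3.2)·(-3.2) + (-3.2)·(-3.2) + (1.8)·(1.8) + (0.8)·(0.8)) / 4 = 38.8/4 = 9.7
  S[A,B] = ((3.8)·(2.4) + (-3.2)·(1.4) + (-3.2)·(-0.6) + (1.8)·(-2.6) + (0.8)·(-0.6)) / 4 = 1.4/4 = 0.35
  S[B,B] = ((2.4)·(2.4) + (1.4)·(1.4) + (-0.6)·(-0.6) + (-2.6)·(-2.6) + (-0.6)·(-0.6)) / 4 = 15.2/4 = 3.8

S is symmetric (S[j,i] = S[i,j]). Assembling:

S = [[9.7, 0.35],
 [0.35, 3.8]]


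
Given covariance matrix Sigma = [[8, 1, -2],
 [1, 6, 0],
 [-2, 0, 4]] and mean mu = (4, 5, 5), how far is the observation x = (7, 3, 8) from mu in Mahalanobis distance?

Step 1 — centre the observation: (x - mu) = (3, -2, 3).

Step 2 — invert Sigma (cofactor / det for 3×3, or solve directly):
  Sigma^{-1} = [[0.1463, -0.0244, 0.0732],
 [-0.0244, 0.1707, -0.0122],
 [0.0732, -0.0122, 0.2866]].

Step 3 — form the quadratic (x - mu)^T · Sigma^{-1} · (x - mu):
  Sigma^{-1} · (x - mu) = (0.7073, -0.4512, 1.1037).
  (x - mu)^T · [Sigma^{-1} · (x - mu)] = (3)·(0.7073) + (-2)·(-0.4512) + (3)·(1.1037) = 6.3354.

Step 4 — take square root: d = √(6.3354) ≈ 2.517.

d(x, mu) = √(6.3354) ≈ 2.517


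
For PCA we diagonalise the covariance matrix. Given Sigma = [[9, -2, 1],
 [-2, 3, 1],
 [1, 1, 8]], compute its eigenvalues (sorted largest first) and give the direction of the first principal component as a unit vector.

Step 1 — characteristic polynomial p(λ) = det(λI - Sigma) = λ³ - tr·λ² + c_1·λ - det, where tr = trace, c_1 = sum of the principal 2×2 minors, det = det(Sigma):
  tr = 9 + 3 + 8 = 20,
  c_1 = (9·3 - (-2)²) + (9·8 - (1)²) + (3·8 - (1)²) = 23 + 71 + 23 = 117,
  det = 9·(3·8 - (1)²) - (-2)·((-2)·8 - (1)·(1)) + (1)·((-2)·(1) - 3·(1)) = 9·(23) - (-2)·(-17) + (1)·(-5) = 168.
  So p(λ) = λ³ - 20λ² + 117λ - 168.
Step 2 — look for an integer root (rational root theorem: any rational root is an integer divisor of 168). Testing λ = 8:
  p(8) = 512 - 1280 + 936 - 168 = 0  ✓
  Dividing out (λ - 8): p(λ) = (λ - 8)(λ² - 12λ + 21).
Step 3 — remaining eigenvalues from the quadratic λ² - 12λ + 21 = 0:
  Δ = 12² - 4·21 = 144 - 84 = 60,  λ = (12 ± √60)/2 = (12 ± 7.746)/2 ≈ 9.873 or 2.127.
  Sorted: λ_1 = 9.873,  λ_2 = 8,  λ_3 = 2.127  (check: sum = 20 = tr ✓).

Step 4 — unit eigenvector for λ_1 ≈ 9.873: v spans the null space of (Sigma - λ_1 I), whose rows are
  r_1 = (-0.873, -2, 1),  r_2 = (-2, -6.873, 1),  r_3 = (1, 1, -1.873).
  v is orthogonal to every row, so take v ∝ r_1 × r_2 = ((-2)·(1) - (1)·(-6.873), (1)·(-2) - (-0.873)·(1), (-0.873)·(-6.873) - (-2)·(-2)) ≈ (4.873, -1.127, 2).
  Let u = (4.873, -1.127, 2).
  ||u|| = √((4.873)² + (-1.127)² + (2)²) = √(29.0161) ≈ 5.3867,  v_1 = u/||u|| ≈ (0.9046, -0.2092, 0.3713) (||v_1|| = 1).

λ_1 = 9.873,  λ_2 = 8,  λ_3 = 2.127;  v_1 ≈ (0.9046, -0.2092, 0.3713)


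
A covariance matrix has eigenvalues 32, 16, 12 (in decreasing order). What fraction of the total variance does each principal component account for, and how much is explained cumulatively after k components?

Step 1 — total variance = trace(Sigma) = Σ λ_i = 32 + 16 + 12 = 60.

Step 2 — fraction explained by component i = λ_i / Σ λ:
  PC1: 32/60 = 0.5333
  PC2: 16/60 = 0.2667
  PC3: 12/60 = 0.2

Step 3 — cumulative fraction after k components = (λ_1 + ... + λ_k) / Σ λ:
  k = 1: 32/60 = 0.5333
  k = 2: (32 + 16)/60 = 48/60 = 0.8
  k = 3: (32 + 16 + 12)/60 = 60/60 = 1

Summary (fraction, with percent):

explained: PC1 0.5333 (53.33%), PC2 0.2667 (26.67%), PC3 0.2 (20%);  cumulative: 0.5333, 0.8, 1


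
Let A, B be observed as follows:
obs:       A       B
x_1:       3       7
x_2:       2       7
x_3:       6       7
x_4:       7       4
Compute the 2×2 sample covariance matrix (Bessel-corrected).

Step 1 — column means:
  mean(A) = (3 + 2 + 6 + 7) / 4 = 18/4 = 4.5
  mean(B) = (7 + 7 + 7 + 4) / 4 = 25/4 = 6.25

Step 2 — sample covariance S[i,j] = (1/(n-1)) · Σ_k (x_{k,i} - mean_i) · (x_{k,j} - mean_j), with n-1 = 3.
  S[A,A] = ((-1.5)·(-1.5) + (-2.5)·(-2.5) + (1.5)·(1.5) + (2.5)·(2.5)) / 3 = 17/3 = 5.6667
  S[A,B] = ((-1.5)·(0.75) + (-2.5)·(0.75) + (1.5)·(0.75) + (2.5)·(-2.25)) / 3 = -7.5/3 = -2.5
  S[B,B] = ((0.75)·(0.75) + (0.75)·(0.75) + (0.75)·(0.75) + (-2.25)·(-2.25)) / 3 = 6.75/3 = 2.25

S is symmetric (S[j,i] = S[i,j]). Assembling:

S = [[5.6667, -2.5],
 [-2.5, 2.25]]


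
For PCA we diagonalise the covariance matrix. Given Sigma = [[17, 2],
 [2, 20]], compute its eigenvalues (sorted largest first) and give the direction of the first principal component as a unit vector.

Step 1 — characteristic polynomial of 2×2 Sigma:
  det(Sigma - λI) = λ² - trace · λ + det = 0.
  trace = 17 + 20 = 37, det = 17·20 - (2)² = 336.
Step 2 — discriminant:
  Δ = trace² - 4·det = 1369 - 1344 = 25.
Step 3 — eigenvalues:
  λ = (trace ± √Δ)/2 = (37 ± 5)/2,
  λ_1 = 21,  λ_2 = 16.

Step 4 — unit eigenvector for λ_1: solve (Sigma - λ_1 I)v = 0. First row:
  (17 - 21)·v_x + (2)·v_y = 0, i.e. (-4)·v_x + (2)·v_y = 0,
  so v ∝ (b, λ_1 - a) = (2, 4) = u.
  ||u|| = √((2)² + (4)²) = √(20) ≈ 4.4721,
  v_1 = u/||u|| ≈ (0.4472, 0.8944) (||v_1|| = 1).

λ_1 = 21,  λ_2 = 16;  v_1 ≈ (0.4472, 0.8944)


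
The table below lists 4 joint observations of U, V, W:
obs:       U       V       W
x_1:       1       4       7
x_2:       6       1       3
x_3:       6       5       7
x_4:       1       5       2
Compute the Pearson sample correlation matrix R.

Step 1 — column means:
  mean(U) = (1 + 6 + 6 + 1) / 4 = 14/4 = 3.5
  mean(V) = (4 + 1 + 5 + 5) / 4 = 15/4 = 3.75
  mean(W) = (7 + 3 + 7 + 2) / 4 = 19/4 = 4.75

Step 2 — sample variances and covariances s[i,j] = (1/(n-1)) · Σ_k (x_{k,i} - mean_i) · (x_{k,j} - mean_j), with n-1 = 3:
  s[U,U] = ((-2.5)·(-2.5) + (2.5)·(2.5) + (2.5)·(2.5) + (-2.5)·(-2.5)) / 3 = 25/3 = 8.3333
  s[U,V] = ((-2.5)·(0.25) + (2.5)·(-2.75) + (2.5)·(1.25) + (-2.5)·(1.25)) / 3 = -7.5/3 = -2.5
  s[U,W] = ((-2.5)·(2.25) + (2.5)·(-1.75) + (2.5)·(2.25) + (-2.5)·(-2.75)) / 3 = 2.5/3 = 0.8333
  s[V,V] = ((0.25)·(0.25) + (-2.75)·(-2.75) + (1.25)·(1.25) + (1.25)·(1.25)) / 3 = 10.75/3 = 3.5833
  s[V,W] = ((0.25)·(2.25) + (-2.75)·(-1.75) + (1.25)·(2.25) + (1.25)·(-2.75)) / 3 = 4.75/3 = 1.5833
  s[W,W] = ((2.25)·(2.25) + (-1.75)·(-1.75) + (2.25)·(2.25) + (-2.75)·(-2.75)) / 3 = 20.75/3 = 6.9167
  Sample standard deviations s_i = √(s[i,i]):
  s(U) = √(8.3333) = 2.8868
  s(V) = √(3.5833) = 1.893
  s(W) = √(6.9167) = 2.63

Step 3 — r_{ij} = s_{ij} / (s_i · s_j):
  r[U,U] = 1 (diagonal).
  r[U,V] = -2.5 / (2.8868 · 1.893) = -2.5 / 5.4645 = -0.4575
  r[U,W] = 0.8333 / (2.8868 · 2.63) = 0.8333 / 7.592 = 0.1098
  r[V,V] = 1 (diagonal).
  r[V,W] = 1.5833 / (1.893 · 2.63) = 1.5833 / 4.9784 = 0.318
  r[W,W] = 1 (diagonal).

R is symmetric with unit diagonal. Assembling:

R = [[1, -0.4575, 0.1098],
 [-0.4575, 1, 0.318],
 [0.1098, 0.318, 1]]


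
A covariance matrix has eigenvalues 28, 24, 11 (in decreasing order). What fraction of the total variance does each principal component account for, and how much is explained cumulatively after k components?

Step 1 — total variance = trace(Sigma) = Σ λ_i = 28 + 24 + 11 = 63.

Step 2 — fraction explained by component i = λ_i / Σ λ:
  PC1: 28/63 = 0.4444
  PC2: 24/63 = 0.381
  PC3: 11/63 = 0.1746

Step 3 — cumulative fraction after k components = (λ_1 + ... + λ_k) / Σ λ:
  k = 1: 28/63 = 0.4444
  k = 2: (28 + 24)/63 = 52/63 = 0.8254
  k = 3: (28 + 24 + 11)/63 = 63/63 = 1

Summary (fraction, with percent):

explained: PC1 0.4444 (44.44%), PC2 0.381 (38.1%), PC3 0.1746 (17.46%);  cumulative: 0.4444, 0.8254, 1


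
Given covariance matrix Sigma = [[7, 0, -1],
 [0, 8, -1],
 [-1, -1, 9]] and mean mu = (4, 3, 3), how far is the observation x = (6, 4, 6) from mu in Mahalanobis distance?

Step 1 — centre the observation: (x - mu) = (2, 1, 3).

Step 2 — invert Sigma (cofactor / det for 3×3, or solve directly):
  Sigma^{-1} = [[0.1452, 0.002, 0.0164],
 [0.002, 0.1268, 0.0143],
 [0.0164, 0.0143, 0.1145]].

Step 3 — form the quadratic (x - mu)^T · Sigma^{-1} · (x - mu):
  Sigma^{-1} · (x - mu) = (0.3415, 0.1738, 0.3906).
  (x - mu)^T · [Sigma^{-1} · (x - mu)] = (2)·(0.3415) + (1)·(0.1738) + (3)·(0.3906) = 2.0286.

Step 4 — take square root: d = √(2.0286) ≈ 1.4243.

d(x, mu) = √(2.0286) ≈ 1.4243


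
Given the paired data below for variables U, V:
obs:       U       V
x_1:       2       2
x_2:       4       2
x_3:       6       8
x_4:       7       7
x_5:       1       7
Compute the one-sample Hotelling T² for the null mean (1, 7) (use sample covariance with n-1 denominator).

Step 1 — sample mean vector:
  mean(U) = (2 + 4 + 6 + 7 + 1) / 5 = 20/5 = 4
  mean(V) = (2 + 2 + 8 + 7 + 7) / 5 = 26/5 = 5.2
  x̄ = (4, 5.2),  deviation x̄ - mu_0 = (4, 5.2) - (1, 7) = (3, -1.8).

Step 2 — sample covariance matrix, S[i,j] = (1/(n-1)) · Σ_k (x_{k,i} - mean_i) · (x_{k,j} - mean_j), divisor n-1 = 4:
  S[U,U] = ((-2)·(-2) + (0)·(0) + (2)·(2) + (3)·(3) + (-3)·(-3)) / 4 = 26/4 = 6.5
  S[U,V] = ((-2)·(-3.2) + (0)·(-3.2) + (2)·(2.8) + (3)·(1.8) + (-3)·(1.8)) / 4 = 12/4 = 3
  S[V,V] = ((-3.2)·(-3.2) + (-3.2)·(-3.2) + (2.8)·(2.8) + (1.8)·(1.8) + (1.8)·(1.8)) / 4 = 34.8/4 = 8.7
  S = [[6.5, 3],
 [3, 8.7]].

Step 3 — invert S. det(S) = 6.5·8.7 - (3)² = 47.55.
  S^{-1} = (1/det) · [[d, -b], [-b, a]] = [[0.183, -0.0631],
 [-0.0631, 0.1367]].

Step 4 — quadratic form (x̄ - mu_0)^T · S^{-1} · (x̄ - mu_0):
  S^{-1} · (x̄ - mu_0) = (0.6625, -0.4353),
  (x̄ - mu_0)^T · [...] = (3)·(0.6625) + (-1.8)·(-0.4353) = 2.771.

Step 5 — scale by n: T² = 5 · 2.771 = 13.8549.

T² ≈ 13.8549


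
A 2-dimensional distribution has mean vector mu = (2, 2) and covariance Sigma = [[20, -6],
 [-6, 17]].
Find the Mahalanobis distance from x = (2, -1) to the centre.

Step 1 — centre the observation: (x - mu) = (0, -3).

Step 2 — invert Sigma. det(Sigma) = 20·17 - (-6)² = 304.
  Sigma^{-1} = (1/det) · [[d, -b], [-b, a]] = [[0.0559, 0.0197],
 [0.0197, 0.0658]].

Step 3 — form the quadratic (x - mu)^T · Sigma^{-1} · (x - mu):
  Sigma^{-1} · (x - mu) = (-0.0592, -0.1974).
  (x - mu)^T · [Sigma^{-1} · (x - mu)] = (0)·(-0.0592) + (-3)·(-0.1974) = 0.5921.

Step 4 — take square root: d = √(0.5921) ≈ 0.7695.

d(x, mu) = √(0.5921) ≈ 0.7695


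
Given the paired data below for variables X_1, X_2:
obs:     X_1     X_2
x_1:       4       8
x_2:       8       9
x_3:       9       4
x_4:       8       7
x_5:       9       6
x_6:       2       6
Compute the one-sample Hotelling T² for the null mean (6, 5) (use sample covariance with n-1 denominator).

Step 1 — sample mean vector:
  mean(X_1) = (4 + 8 + 9 + 8 + 9 + 2) / 6 = 40/6 = 6.6667
  mean(X_2) = (8 + 9 + 4 + 7 + 6 + 6) / 6 = 40/6 = 6.6667
  x̄ = (6.6667, 6.6667),  deviation x̄ - mu_0 = (6.6667, 6.6667) - (6, 5) = (0.6667, 1.6667).

Step 2 — sample covariance matrix, S[i,j] = (1/(n-1)) · Σ_k (x_{k,i} - mean_i) · (x_{k,j} - mean_j), divisor n-1 = 5:
  S[X_1,X_1] = ((-2.6667)·(-2.6667) + (1.3333)·(1.3333) + (2.3333)·(2.3333) + (1.3333)·(1.3333) + (2.3333)·(2.3333) + (-4.6667)·(-4.6667)) / 5 = 43.3333/5 = 8.6667
  S[X_1,X_2] = ((-2.6667)·(1.3333) + (1.3333)·(2.3333) + (2.3333)·(-2.6667) + (1.3333)·(0.3333) + (2.3333)·(-0.6667) + (-4.6667)·(-0.6667)) / 5 = -4.6667/5 = -0.9333
  S[X_2,X_2] = ((1.3333)·(1.3333) + (2.3333)·(2.3333) + (-2.6667)·(-2.6667) + (0.3333)·(0.3333) + (-0.6667)·(-0.6667) + (-0.6667)·(-0.6667)) / 5 = 15.3333/5 = 3.0667
  S = [[8.6667, -0.9333],
 [-0.9333, 3.0667]].

Step 3 — invert S. det(S) = 8.6667·3.0667 - (-0.9333)² = 25.7067.
  S^{-1} = (1/det) · [[d, -b], [-b, a]] = [[0.1193, 0.0363],
 [0.0363, 0.3371]].

Step 4 — quadratic form (x̄ - mu_0)^T · S^{-1} · (x̄ - mu_0):
  S^{-1} · (x̄ - mu_0) = (0.14, 0.5861),
  (x̄ - mu_0)^T · [...] = (0.6667)·(0.14) + (1.6667)·(0.5861) = 1.0702.

Step 5 — scale by n: T² = 6 · 1.0702 = 6.4212.

T² ≈ 6.4212


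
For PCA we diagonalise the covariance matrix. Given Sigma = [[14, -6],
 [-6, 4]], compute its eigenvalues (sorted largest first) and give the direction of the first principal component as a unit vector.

Step 1 — characteristic polynomial of 2×2 Sigma:
  det(Sigma - λI) = λ² - trace · λ + det = 0.
  trace = 14 + 4 = 18, det = 14·4 - (-6)² = 20.
Step 2 — discriminant:
  Δ = trace² - 4·det = 324 - 80 = 244.
Step 3 — eigenvalues:
  λ = (trace ± √Δ)/2 = (18 ± 15.6205)/2,
  λ_1 = 16.8102,  λ_2 = 1.1898.

Step 4 — unit eigenvector for λ_1: solve (Sigma - λ_1 I)v = 0. First row:
  (14 - 16.8102)·v_x + (-6)·v_y = 0, i.e. (-2.8102)·v_x + (-6)·v_y = 0,
  so v ∝ (b, λ_1 - a) = (-6, 2.8102); multiply by -1 so the first entry is positive: u = (6, -2.8102).
  ||u|| = √((6)² + (-2.8102)²) = √(43.8975) ≈ 6.6255,
  v_1 = u/||u|| ≈ (0.9056, -0.4242) (||v_1|| = 1).

λ_1 = 16.8102,  λ_2 = 1.1898;  v_1 ≈ (0.9056, -0.4242)


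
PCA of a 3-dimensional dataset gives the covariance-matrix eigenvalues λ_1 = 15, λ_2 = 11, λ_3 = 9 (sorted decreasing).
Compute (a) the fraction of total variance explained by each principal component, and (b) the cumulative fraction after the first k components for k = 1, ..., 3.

Step 1 — total variance = trace(Sigma) = Σ λ_i = 15 + 11 + 9 = 35.

Step 2 — fraction explained by component i = λ_i / Σ λ:
  PC1: 15/35 = 0.4286
  PC2: 11/35 = 0.3143
  PC3: 9/35 = 0.2571

Step 3 — cumulative fraction after k components = (λ_1 + ... + λ_k) / Σ λ:
  k = 1: 15/35 = 0.4286
  k = 2: (15 + 11)/35 = 26/35 = 0.7429
  k = 3: (15 + 11 + 9)/35 = 35/35 = 1

Summary (fraction, with percent):

explained: PC1 0.4286 (42.86%), PC2 0.3143 (31.43%), PC3 0.2571 (25.71%);  cumulative: 0.4286, 0.7429, 1


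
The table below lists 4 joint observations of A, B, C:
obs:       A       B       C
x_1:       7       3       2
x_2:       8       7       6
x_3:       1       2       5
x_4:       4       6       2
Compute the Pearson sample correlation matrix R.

Step 1 — column means:
  mean(A) = (7 + 8 + 1 + 4) / 4 = 20/4 = 5
  mean(B) = (3 + 7 + 2 + 6) / 4 = 18/4 = 4.5
  mean(C) = (2 + 6 + 5 + 2) / 4 = 15/4 = 3.75

Step 2 — sample variances and covariances s[i,j] = (1/(n-1)) · Σ_k (x_{k,i} - mean_i) · (x_{k,j} - mean_j), with n-1 = 3:
  s[A,A] = ((2)·(2) + (3)·(3) + (-4)·(-4) + (-1)·(-1)) / 3 = 30/3 = 10
  s[A,B] = ((2)·(-1.5) + (3)·(2.5) + (-4)·(-2.5) + (-1)·(1.5)) / 3 = 13/3 = 4.3333
  s[A,C] = ((2)·(-1.75) + (3)·(2.25) + (-4)·(1.25) + (-1)·(-1.75)) / 3 = 0/3 = 0
  s[B,B] = ((-1.5)·(-1.5) + (2.5)·(2.5) + (-2.5)·(-2.5) + (1.5)·(1.5)) / 3 = 17/3 = 5.6667
  s[B,C] = ((-1.5)·(-1.75) + (2.5)·(2.25) + (-2.5)·(1.25) + (1.5)·(-1.75)) / 3 = 2.5/3 = 0.8333
  s[C,C] = ((-1.75)·(-1.75) + (2.25)·(2.25) + (1.25)·(1.25) + (-1.75)·(-1.75)) / 3 = 12.75/3 = 4.25
  Sample standard deviations s_i = √(s[i,i]):
  s(A) = √(10) = 3.1623
  s(B) = √(5.6667) = 2.3805
  s(C) = √(4.25) = 2.0616

Step 3 — r_{ij} = s_{ij} / (s_i · s_j):
  r[A,A] = 1 (diagonal).
  r[A,B] = 4.3333 / (3.1623 · 2.3805) = 4.3333 / 7.5277 = 0.5756
  r[A,C] = 0 / (3.1623 · 2.0616) = 0 / 6.5192 = 0
  r[B,B] = 1 (diagonal).
  r[B,C] = 0.8333 / (2.3805 · 2.0616) = 0.8333 / 4.9075 = 0.1698
  r[C,C] = 1 (diagonal).

R is symmetric with unit diagonal. Assembling:

R = [[1, 0.5756, 0],
 [0.5756, 1, 0.1698],
 [0, 0.1698, 1]]


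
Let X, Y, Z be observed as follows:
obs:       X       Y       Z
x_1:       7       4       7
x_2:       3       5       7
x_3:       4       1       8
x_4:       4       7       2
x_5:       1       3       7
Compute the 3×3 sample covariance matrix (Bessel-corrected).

Step 1 — column means:
  mean(X) = (7 + 3 + 4 + 4 + 1) / 5 = 19/5 = 3.8
  mean(Y) = (4 + 5 + 1 + 7 + 3) / 5 = 20/5 = 4
  mean(Z) = (7 + 7 + 8 + 2 + 7) / 5 = 31/5 = 6.2

Step 2 — sample covariance S[i,j] = (1/(n-1)) · Σ_k (x_{k,i} - mean_i) · (x_{k,j} - mean_j), with n-1 = 4.
  S[X,X] = ((3.2)·(3.2) + (-0.8)·(-0.8) + (0.2)·(0.2) + (0.2)·(0.2) + (-2.8)·(-2.8)) / 4 = 18.8/4 = 4.7
  S[X,Y] = ((3.2)·(0) + (-0.8)·(1) + (0.2)·(-3) + (0.2)·(3) + (-2.8)·(-1)) / 4 = 2/4 = 0.5
  S[X,Z] = ((3.2)·(0.8) + (-0.8)·(0.8) + (0.2)·(1.8) + (0.2)·(-4.2) + (-2.8)·(0.8)) / 4 = -0.8/4 = -0.2
  S[Y,Y] = ((0)·(0) + (1)·(1) + (-3)·(-3) + (3)·(3) + (-1)·(-1)) / 4 = 20/4 = 5
  S[Y,Z] = ((0)·(0.8) + (1)·(0.8) + (-3)·(1.8) + (3)·(-4.2) + (-1)·(0.8)) / 4 = -18/4 = -4.5
  S[Z,Z] = ((0.8)·(0.8) + (0.8)·(0.8) + (1.8)·(1.8) + (-4.2)·(-4.2) + (0.8)·(0.8)) / 4 = 22.8/4 = 5.7

S is symmetric (S[j,i] = S[i,j]). Assembling:

S = [[4.7, 0.5, -0.2],
 [0.5, 5, -4.5],
 [-0.2, -4.5, 5.7]]


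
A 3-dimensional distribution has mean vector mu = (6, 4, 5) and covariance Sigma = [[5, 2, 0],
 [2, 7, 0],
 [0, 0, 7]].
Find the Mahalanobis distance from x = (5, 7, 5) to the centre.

Step 1 — centre the observation: (x - mu) = (-1, 3, 0).

Step 2 — invert Sigma (cofactor / det for 3×3, or solve directly):
  Sigma^{-1} = [[0.2258, -0.0645, 0],
 [-0.0645, 0.1613, 0],
 [0, 0, 0.1429]].

Step 3 — form the quadratic (x - mu)^T · Sigma^{-1} · (x - mu):
  Sigma^{-1} · (x - mu) = (-0.4194, 0.5484, 0).
  (x - mu)^T · [Sigma^{-1} · (x - mu)] = (-1)·(-0.4194) + (3)·(0.5484) + (0)·(0) = 2.0645.

Step 4 — take square root: d = √(2.0645) ≈ 1.4368.

d(x, mu) = √(2.0645) ≈ 1.4368


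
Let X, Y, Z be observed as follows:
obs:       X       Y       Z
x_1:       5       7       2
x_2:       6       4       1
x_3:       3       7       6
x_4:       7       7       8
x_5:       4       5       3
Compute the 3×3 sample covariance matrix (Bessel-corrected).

Step 1 — column means:
  mean(X) = (5 + 6 + 3 + 7 + 4) / 5 = 25/5 = 5
  mean(Y) = (7 + 4 + 7 + 7 + 5) / 5 = 30/5 = 6
  mean(Z) = (2 + 1 + 6 + 8 + 3) / 5 = 20/5 = 4

Step 2 — sample covariance S[i,j] = (1/(n-1)) · Σ_k (x_{k,i} - mean_i) · (x_{k,j} - mean_j), with n-1 = 4.
  S[X,X] = ((0)·(0) + (1)·(1) + (-2)·(-2) + (2)·(2) + (-1)·(-1)) / 4 = 10/4 = 2.5
  S[X,Y] = ((0)·(1) + (1)·(-2) + (-2)·(1) + (2)·(1) + (-1)·(-1)) / 4 = -1/4 = -0.25
  S[X,Z] = ((0)·(-2) + (1)·(-3) + (-2)·(2) + (2)·(4) + (-1)·(-1)) / 4 = 2/4 = 0.5
  S[Y,Y] = ((1)·(1) + (-2)·(-2) + (1)·(1) + (1)·(1) + (-1)·(-1)) / 4 = 8/4 = 2
  S[Y,Z] = ((1)·(-2) + (-2)·(-3) + (1)·(2) + (1)·(4) + (-1)·(-1)) / 4 = 11/4 = 2.75
  S[Z,Z] = ((-2)·(-2) + (-3)·(-3) + (2)·(2) + (4)·(4) + (-1)·(-1)) / 4 = 34/4 = 8.5

S is symmetric (S[j,i] = S[i,j]). Assembling:

S = [[2.5, -0.25, 0.5],
 [-0.25, 2, 2.75],
 [0.5, 2.75, 8.5]]


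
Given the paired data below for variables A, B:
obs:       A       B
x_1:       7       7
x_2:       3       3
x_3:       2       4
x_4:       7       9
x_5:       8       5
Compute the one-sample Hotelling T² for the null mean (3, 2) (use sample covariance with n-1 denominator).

Step 1 — sample mean vector:
  mean(A) = (7 + 3 + 2 + 7 + 8) / 5 = 27/5 = 5.4
  mean(B) = (7 + 3 + 4 + 9 + 5) / 5 = 28/5 = 5.6
  x̄ = (5.4, 5.6),  deviation x̄ - mu_0 = (5.4, 5.6) - (3, 2) = (2.4, 3.6).

Step 2 — sample covariance matrix, S[i,j] = (1/(n-1)) · Σ_k (x_{k,i} - mean_i) · (x_{k,j} - mean_j), divisor n-1 = 4:
  S[A,A] = ((1.6)·(1.6) + (-2.4)·(-2.4) + (-3.4)·(-3.4) + (1.6)·(1.6) + (2.6)·(2.6)) / 4 = 29.2/4 = 7.3
  S[A,B] = ((1.6)·(1.4) + (-2.4)·(-2.6) + (-3.4)·(-1.6) + (1.6)·(3.4) + (2.6)·(-0.6)) / 4 = 17.8/4 = 4.45
  S[B,B] = ((1.4)·(1.4) + (-2.6)·(-2.6) + (-1.6)·(-1.6) + (3.4)·(3.4) + (-0.6)·(-0.6)) / 4 = 23.2/4 = 5.8
  S = [[7.3, 4.45],
 [4.45, 5.8]].

Step 3 — invert S. det(S) = 7.3·5.8 - (4.45)² = 22.5375.
  S^{-1} = (1/det) · [[d, -b], [-b, a]] = [[0.2573, -0.1974],
 [-0.1974, 0.3239]].

Step 4 — quadratic form (x̄ - mu_0)^T · S^{-1} · (x̄ - mu_0):
  S^{-1} · (x̄ - mu_0) = (-0.0932, 0.6922),
  (x̄ - mu_0)^T · [...] = (2.4)·(-0.0932) + (3.6)·(0.6922) = 2.2682.

Step 5 — scale by n: T² = 5 · 2.2682 = 11.3411.

T² ≈ 11.3411


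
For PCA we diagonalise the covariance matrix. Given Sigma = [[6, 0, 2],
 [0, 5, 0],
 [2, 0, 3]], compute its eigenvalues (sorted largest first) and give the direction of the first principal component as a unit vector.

Step 1 — characteristic polynomial p(λ) = det(λI - Sigma) = λ³ - tr·λ² + c_1·λ - det, where tr = trace, c_1 = sum of the principal 2×2 minors, det = det(Sigma):
  tr = 6 + 5 + 3 = 14,
  c_1 = (6·5 - (0)²) + (6·3 - (2)²) + (5·3 - (0)²) = 30 + 14 + 15 = 59,
  det = 6·(5·3 - (0)²) - (0)·((0)·3 - (0)·(2)) + (2)·((0)·(0) - 5·(2)) = 6·(15) - (0)·(0) + (2)·(-10) = 70.
  So p(λ) = λ³ - 14λ² + 59λ - 70.
Step 2 — look for an integer root (rational root theorem: any rational root is an integer divisor of 70). Testing λ = 2:
  p(2) = 8 - 56 + 118 - 70 = 0  ✓
  Dividing out (λ - 2): p(λ) = (λ - 2)(λ² - 12λ + 35).
Step 3 — remaining eigenvalues from the quadratic λ² - 12λ + 35 = 0:
  Δ = 12² - 4·35 = 144 - 140 = 4,  λ = (12 ± √4)/2 = (12 ± 2)/2 = 7 or 5.
  Sorted: λ_1 = 7,  λ_2 = 5,  λ_3 = 2  (check: sum = 14 = tr ✓).

Step 4 — unit eigenvector for λ_1 = 7: v spans the null space of (Sigma - λ_1 I), whose rows are
  r_1 = (-1, 0, 2),  r_2 = (0, -2, 0),  r_3 = (2, 0, -4).
  v is orthogonal to every row, so take v ∝ r_1 × r_2 = ((0)·(0) - (2)·(-2), (2)·(0) - (-1)·(0), (-1)·(-2) - (0)·(0)) = (4, 0, 2).
  Rescale (divide by 2): u = (2, 0, 1).
  ||u|| = √((2)² + (0)² + (1)²) = √(5) ≈ 2.2361,  v_1 = u/||u|| ≈ (0.8944, 0, 0.4472) (||v_1|| = 1).

λ_1 = 7,  λ_2 = 5,  λ_3 = 2;  v_1 ≈ (0.8944, 0, 0.4472)


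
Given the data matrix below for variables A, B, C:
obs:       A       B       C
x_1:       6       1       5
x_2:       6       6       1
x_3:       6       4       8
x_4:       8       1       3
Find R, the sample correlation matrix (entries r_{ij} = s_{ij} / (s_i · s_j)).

Step 1 — column means:
  mean(A) = (6 + 6 + 6 + 8) / 4 = 26/4 = 6.5
  mean(B) = (1 + 6 + 4 + 1) / 4 = 12/4 = 3
  mean(C) = (5 + 1 + 8 + 3) / 4 = 17/4 = 4.25

Step 2 — sample variances and covariances s[i,j] = (1/(n-1)) · Σ_k (x_{k,i} - mean_i) · (x_{k,j} - mean_j), with n-1 = 3:
  s[A,A] = ((-0.5)·(-0.5) + (-0.5)·(-0.5) + (-0.5)·(-0.5) + (1.5)·(1.5)) / 3 = 3/3 = 1
  s[A,B] = ((-0.5)·(-2) + (-0.5)·(3) + (-0.5)·(1) + (1.5)·(-2)) / 3 = -4/3 = -1.3333
  s[A,C] = ((-0.5)·(0.75) + (-0.5)·(-3.25) + (-0.5)·(3.75) + (1.5)·(-1.25)) / 3 = -2.5/3 = -0.8333
  s[B,B] = ((-2)·(-2) + (3)·(3) + (1)·(1) + (-2)·(-2)) / 3 = 18/3 = 6
  s[B,C] = ((-2)·(0.75) + (3)·(-3.25) + (1)·(3.75) + (-2)·(-1.25)) / 3 = -5/3 = -1.6667
  s[C,C] = ((0.75)·(0.75) + (-3.25)·(-3.25) + (3.75)·(3.75) + (-1.25)·(-1.25)) / 3 = 26.75/3 = 8.9167
  Sample standard deviations s_i = √(s[i,i]):
  s(A) = √(1) = 1
  s(B) = √(6) = 2.4495
  s(C) = √(8.9167) = 2.9861

Step 3 — r_{ij} = s_{ij} / (s_i · s_j):
  r[A,A] = 1 (diagonal).
  r[A,B] = -1.3333 / (1 · 2.4495) = -1.3333 / 2.4495 = -0.5443
  r[A,C] = -0.8333 / (1 · 2.9861) = -0.8333 / 2.9861 = -0.2791
  r[B,B] = 1 (diagonal).
  r[B,C] = -1.6667 / (2.4495 · 2.9861) = -1.6667 / 7.3144 = -0.2279
  r[C,C] = 1 (diagonal).

R is symmetric with unit diagonal. Assembling:

R = [[1, -0.5443, -0.2791],
 [-0.5443, 1, -0.2279],
 [-0.2791, -0.2279, 1]]


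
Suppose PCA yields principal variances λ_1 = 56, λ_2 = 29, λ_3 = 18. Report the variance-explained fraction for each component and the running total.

Step 1 — total variance = trace(Sigma) = Σ λ_i = 56 + 29 + 18 = 103.

Step 2 — fraction explained by component i = λ_i / Σ λ:
  PC1: 56/103 = 0.5437
  PC2: 29/103 = 0.2816
  PC3: 18/103 = 0.1748

Step 3 — cumulative fraction after k components = (λ_1 + ... + λ_k) / Σ λ:
  k = 1: 56/103 = 0.5437
  k = 2: (56 + 29)/103 = 85/103 = 0.8252
  k = 3: (56 + 29 + 18)/103 = 103/103 = 1

Summary (fraction, with percent):

explained: PC1 0.5437 (54.37%), PC2 0.2816 (28.16%), PC3 0.1748 (17.48%);  cumulative: 0.5437, 0.8252, 1


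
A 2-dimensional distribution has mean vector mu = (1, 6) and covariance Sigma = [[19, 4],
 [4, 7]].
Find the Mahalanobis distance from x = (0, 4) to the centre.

Step 1 — centre the observation: (x - mu) = (-1, -2).

Step 2 — invert Sigma. det(Sigma) = 19·7 - (4)² = 117.
  Sigma^{-1} = (1/det) · [[d, -b], [-b, a]] = [[0.0598, -0.0342],
 [-0.0342, 0.1624]].

Step 3 — form the quadratic (x - mu)^T · Sigma^{-1} · (x - mu):
  Sigma^{-1} · (x - mu) = (0.0085, -0.2906).
  (x - mu)^T · [Sigma^{-1} · (x - mu)] = (-1)·(0.0085) + (-2)·(-0.2906) = 0.5726.

Step 4 — take square root: d = √(0.5726) ≈ 0.7567.

d(x, mu) = √(0.5726) ≈ 0.7567


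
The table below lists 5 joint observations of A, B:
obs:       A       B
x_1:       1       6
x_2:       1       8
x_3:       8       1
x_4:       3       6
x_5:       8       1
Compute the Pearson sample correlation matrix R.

Step 1 — column means:
  mean(A) = (1 + 1 + 8 + 3 + 8) / 5 = 21/5 = 4.2
  mean(B) = (6 + 8 + 1 + 6 + 1) / 5 = 22/5 = 4.4

Step 2 — sample variances and covariances s[i,j] = (1/(n-1)) · Σ_k (x_{k,i} - mean_i) · (x_{k,j} - mean_j), with n-1 = 4:
  s[A,A] = ((-3.2)·(-3.2) + (-3.2)·(-3.2) + (3.8)·(3.8) + (-1.2)·(-1.2) + (3.8)·(3.8)) / 4 = 50.8/4 = 12.7
  s[A,B] = ((-3.2)·(1.6) + (-3.2)·(3.6) + (3.8)·(-3.4) + (-1.2)·(1.6) + (3.8)·(-3.4)) / 4 = -44.4/4 = -11.1
  s[B,B] = ((1.6)·(1.6) + (3.6)·(3.6) + (-3.4)·(-3.4) + (1.6)·(1.6) + (-3.4)·(-3.4)) / 4 = 41.2/4 = 10.3
  Sample standard deviations s_i = √(s[i,i]):
  s(A) = √(12.7) = 3.5637
  s(B) = √(10.3) = 3.2094

Step 3 — r_{ij} = s_{ij} / (s_i · s_j):
  r[A,A] = 1 (diagonal).
  r[A,B] = -11.1 / (3.5637 · 3.2094) = -11.1 / 11.4372 = -0.9705
  r[B,B] = 1 (diagonal).

R is symmetric with unit diagonal. Assembling:

R = [[1, -0.9705],
 [-0.9705, 1]]


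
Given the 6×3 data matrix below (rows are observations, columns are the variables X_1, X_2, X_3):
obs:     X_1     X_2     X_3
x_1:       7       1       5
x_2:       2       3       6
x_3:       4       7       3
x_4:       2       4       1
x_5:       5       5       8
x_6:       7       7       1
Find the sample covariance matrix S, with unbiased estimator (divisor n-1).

Step 1 — column means:
  mean(X_1) = (7 + 2 + 4 + 2 + 5 + 7) / 6 = 27/6 = 4.5
  mean(X_2) = (1 + 3 + 7 + 4 + 5 + 7) / 6 = 27/6 = 4.5
  mean(X_3) = (5 + 6 + 3 + 1 + 8 + 1) / 6 = 24/6 = 4

Step 2 — sample covariance S[i,j] = (1/(n-1)) · Σ_k (x_{k,i} - mean_i) · (x_{k,j} - mean_j), with n-1 = 5.
  S[X_1,X_1] = ((2.5)·(2.5) + (-2.5)·(-2.5) + (-0.5)·(-0.5) + (-2.5)·(-2.5) + (0.5)·(0.5) + (2.5)·(2.5)) / 5 = 25.5/5 = 5.1
  S[X_1,X_2] = ((2.5)·(-3.5) + (-2.5)·(-1.5) + (-0.5)·(2.5) + (-2.5)·(-0.5) + (0.5)·(0.5) + (2.5)·(2.5)) / 5 = 1.5/5 = 0.3
  S[X_1,X_3] = ((2.5)·(1) + (-2.5)·(2) + (-0.5)·(-1) + (-2.5)·(-3) + (0.5)·(4) + (2.5)·(-3)) / 5 = 0/5 = 0
  S[X_2,X_2] = ((-3.5)·(-3.5) + (-1.5)·(-1.5) + (2.5)·(2.5) + (-0.5)·(-0.5) + (0.5)·(0.5) + (2.5)·(2.5)) / 5 = 27.5/5 = 5.5
  S[X_2,X_3] = ((-3.5)·(1) + (-1.5)·(2) + (2.5)·(-1) + (-0.5)·(-3) + (0.5)·(4) + (2.5)·(-3)) / 5 = -13/5 = -2.6
  S[X_3,X_3] = ((1)·(1) + (2)·(2) + (-1)·(-1) + (-3)·(-3) + (4)·(4) + (-3)·(-3)) / 5 = 40/5 = 8

S is symmetric (S[j,i] = S[i,j]). Assembling:

S = [[5.1, 0.3, 0],
 [0.3, 5.5, -2.6],
 [0, -2.6, 8]]
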